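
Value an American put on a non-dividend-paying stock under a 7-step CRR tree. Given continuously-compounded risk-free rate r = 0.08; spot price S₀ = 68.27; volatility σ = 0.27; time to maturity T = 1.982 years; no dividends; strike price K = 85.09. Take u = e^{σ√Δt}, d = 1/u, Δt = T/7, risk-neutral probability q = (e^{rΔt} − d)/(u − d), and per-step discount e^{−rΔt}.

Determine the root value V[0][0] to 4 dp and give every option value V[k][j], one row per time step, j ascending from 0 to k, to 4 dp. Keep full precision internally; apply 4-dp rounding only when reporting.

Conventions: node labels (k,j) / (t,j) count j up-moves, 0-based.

Δt=0.28314  u=1.15450  d=0.86617  q=0.54360  discount=0.97760
step 7 (expiry): payoffs max(K−S,0) = 60.1174 51.8046 40.7246 25.9563 6.2721 0.0000 0.0000 0.0000
k=6: (k=6,j=0): S=28.8310, K−S=56.2590, hold=54.3533 ⇒ V=56.2590 exercise | (k=6,j=1): S=38.4281, K−S=46.6619, hold=44.7561 ⇒ V=46.6619 exercise | (k=6,j=2): S=51.2200, K−S=33.8700, hold=31.9643 ⇒ V=33.8700 exercise | (k=6,j=3): S=68.2700, K−S=16.8200, hold=14.9143 ⇒ V=16.8200 exercise | (k=6,j=4): S=90.9956, K−S=0.0000, hold=2.7984 ⇒ V=2.7984 continue | (k=6,j=5): S=121.2860, K−S=0.0000, hold=0.0000 ⇒ V=0.0000 continue | (k=6,j=6): S=161.6594, K−S=0.0000, hold=0.0000 ⇒ V=0.0000 continue
k=5: (k=5,j=0): S=33.2854, K−S=51.8046, hold=49.8988 ⇒ V=51.8046 exercise | (k=5,j=1): S=44.3654, K−S=40.7246, hold=38.8189 ⇒ V=40.7246 exercise | (k=5,j=2): S=59.1337, K−S=25.9563, hold=24.0506 ⇒ V=25.9563 exercise | (k=5,j=3): S=78.8179, K−S=6.2721, hold=8.9919 ⇒ V=8.9919 continue | (k=5,j=4): S=105.0547, K−S=0.0000, hold=1.2486 ⇒ V=1.2486 continue | (k=5,j=5): S=140.0250, K−S=0.0000, hold=0.0000 ⇒ V=0.0000 continue
k=4: (k=4,j=0): S=38.4281, K−S=46.6619, hold=44.7561 ⇒ V=46.6619 exercise | (k=4,j=1): S=51.2200, K−S=33.8700, hold=31.9643 ⇒ V=33.8700 exercise | (k=4,j=2): S=68.2700, K−S=16.8200, hold=16.3596 ⇒ V=16.8200 exercise | (k=4,j=3): S=90.9956, K−S=0.0000, hold=4.6755 ⇒ V=4.6755 continue | (k=4,j=4): S=121.2860, K−S=0.0000, hold=0.5571 ⇒ V=0.5571 continue
k=3: (k=3,j=0): S=44.3654, K−S=40.7246, hold=38.8189 ⇒ V=40.7246 exercise | (k=3,j=1): S=59.1337, K−S=25.9563, hold=24.0506 ⇒ V=25.9563 exercise | (k=3,j=2): S=78.8179, K−S=6.2721, hold=9.9894 ⇒ V=9.9894 continue | (k=3,j=3): S=105.0547, K−S=0.0000, hold=2.3822 ⇒ V=2.3822 continue
k=2: (k=2,j=0): S=51.2200, K−S=33.8700, hold=31.9643 ⇒ V=33.8700 exercise | (k=2,j=1): S=68.2700, K−S=16.8200, hold=16.8897 ⇒ V=16.8897 continue | (k=2,j=2): S=90.9956, K−S=0.0000, hold=5.7230 ⇒ V=5.7230 continue
k=1: (k=1,j=0): S=59.1337, K−S=25.9563, hold=24.0877 ⇒ V=25.9563 exercise | (k=1,j=1): S=78.8179, K−S=6.2721, hold=10.5771 ⇒ V=10.5771 continue
k=0: (k=0,j=0): S=68.2700, K−S=16.8200, hold=17.2021 ⇒ V=17.2021 continue

price = 17.2021
tree:
17.2021
25.9563 10.5771
33.8700 16.8897 5.7230
40.7246 25.9563 9.9894 2.3822
46.6619 33.8700 16.8200 4.6755 0.5571
51.8046 40.7246 25.9563 8.9919 1.2486 0.0000
56.2590 46.6619 33.8700 16.8200 2.7984 0.0000 0.0000
60.1174 51.8046 40.7246 25.9563 6.2721 0.0000 0.0000 0.0000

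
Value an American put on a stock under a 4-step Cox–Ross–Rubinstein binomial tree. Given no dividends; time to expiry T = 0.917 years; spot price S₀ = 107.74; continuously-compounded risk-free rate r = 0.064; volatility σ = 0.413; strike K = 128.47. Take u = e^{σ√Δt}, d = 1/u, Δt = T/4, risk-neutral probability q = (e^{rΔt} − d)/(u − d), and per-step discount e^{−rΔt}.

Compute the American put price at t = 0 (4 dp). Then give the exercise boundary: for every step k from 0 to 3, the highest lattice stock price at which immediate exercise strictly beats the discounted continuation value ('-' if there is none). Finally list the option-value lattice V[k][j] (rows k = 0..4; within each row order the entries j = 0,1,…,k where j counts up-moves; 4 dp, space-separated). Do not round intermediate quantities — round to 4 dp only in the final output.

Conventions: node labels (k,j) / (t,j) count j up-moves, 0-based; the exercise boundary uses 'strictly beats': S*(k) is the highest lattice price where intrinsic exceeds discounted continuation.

Δt=0.22925  u=1.21865  d=0.82058  q=0.48785  discount=0.98544
step 4 (expiry): payoffs max(K−S,0) = 79.6206 55.9232 20.7300 0.0000 0.0000
step 3: (k=3,j=0): S=59.5304, K−S=68.9396, hold=67.0685 ⇒ V=68.9396 exercise | (k=3,j=1): S=88.4092, K−S=40.0608, hold=38.1896 ⇒ V=40.0608 exercise | (k=3,j=2): S=131.2975, K−S=0.0000, hold=10.4622 ⇒ V=10.4622 continue | (k=3,j=3): S=194.9913, K−S=0.0000, hold=0.0000 ⇒ V=0.0000 continue  boundary S*=88.4092
step 2: (k=2,j=0): S=72.5468, K−S=55.9232, hold=54.0521 ⇒ V=55.9232 exercise | (k=2,j=1): S=107.7400, K−S=20.7300, hold=25.2478 ⇒ V=25.2478 continue | (k=2,j=2): S=160.0058, K−S=0.0000, hold=5.2801 ⇒ V=5.2801 continue  boundary S*=72.5468
step 1: (k=1,j=0): S=88.4092, K−S=40.0608, hold=40.3616 ⇒ V=40.3616 continue | (k=1,j=1): S=131.2975, K−S=0.0000, hold=15.2806 ⇒ V=15.2806 continue  boundary S*=-
step 0: (k=0,j=0): S=107.7400, K−S=20.7300, hold=27.7161 ⇒ V=27.7161 continue  boundary S*=-

price = 27.7161
boundary = - - 72.5468 88.4092
tree:
27.7161
40.3616 15.2806
55.9232 25.2478 5.2801
68.9396 40.0608 10.4622 0.0000
79.6206 55.9232 20.7300 0.0000 0.0000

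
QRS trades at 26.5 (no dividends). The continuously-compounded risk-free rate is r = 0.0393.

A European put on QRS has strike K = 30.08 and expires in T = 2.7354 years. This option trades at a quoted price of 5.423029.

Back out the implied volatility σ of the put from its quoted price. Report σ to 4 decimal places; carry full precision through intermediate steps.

sigma = 0.2953

At σ = 0.2953 the Black–Scholes value reproduces the quote:
σ√T = 0.2953·√2.7354 = 0.488398
d₁ = (ln(S/K) + (r+σ²/2)T) / (σ√T) = (ln(26.5/30.08) + (0.0393+0.2953²/2)·2.7354) / 0.488398 = (-0.126716 + 0.226768) / 0.488398 = 0.204857
d₂ = d₁ − σ√T = 0.204857 − 0.488398 = -0.283541
e^{−rT} = 0.898075
N(−d₁) = 0.418842,  N(−d₂) = 0.611619
V = K·e^{−rT}·N(−d₂) − S·N(−d₁) = 16.522340 − 11.099311 = 5.423029 (matching the quote); vega is positive throughout, so no other σ reproduces this price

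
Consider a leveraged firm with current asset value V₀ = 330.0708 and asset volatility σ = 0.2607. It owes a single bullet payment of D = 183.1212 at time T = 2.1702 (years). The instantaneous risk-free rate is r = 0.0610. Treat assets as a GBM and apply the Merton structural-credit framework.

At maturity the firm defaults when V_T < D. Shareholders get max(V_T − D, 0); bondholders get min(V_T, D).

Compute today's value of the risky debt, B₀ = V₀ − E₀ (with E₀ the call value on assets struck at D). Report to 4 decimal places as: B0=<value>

B0=159.3977

With assets at 330.0708 and a single debt payment of 183.1212 at 2.1702 years:
d₁ = [ln(V₀/D) + (r + σ²/2)T] / (σ√T)
   = [ln(330.0708/183.1212) + (0.0610 + 0.5·0.2607²)·2.1702] / (0.2607·√2.1702)
   = [0.589159 + 0.206130] / 0.384053 = 2.070782
d₂ = d₁ − σ√T = 2.070782 − 0.384053 = 1.686729
N(d₁) = 0.980810,  N(d₂) = 0.954172,  e^(−rT) = 0.876006
E₀ = V₀·N(d₁) − D·e^(−rT)·N(d₂)
   = 330.0708·0.980810 − 183.1212·0.876006·0.954172 = 170.673052
B₀ = V₀ − E₀ = 330.0708 − 170.673052 = 159.397748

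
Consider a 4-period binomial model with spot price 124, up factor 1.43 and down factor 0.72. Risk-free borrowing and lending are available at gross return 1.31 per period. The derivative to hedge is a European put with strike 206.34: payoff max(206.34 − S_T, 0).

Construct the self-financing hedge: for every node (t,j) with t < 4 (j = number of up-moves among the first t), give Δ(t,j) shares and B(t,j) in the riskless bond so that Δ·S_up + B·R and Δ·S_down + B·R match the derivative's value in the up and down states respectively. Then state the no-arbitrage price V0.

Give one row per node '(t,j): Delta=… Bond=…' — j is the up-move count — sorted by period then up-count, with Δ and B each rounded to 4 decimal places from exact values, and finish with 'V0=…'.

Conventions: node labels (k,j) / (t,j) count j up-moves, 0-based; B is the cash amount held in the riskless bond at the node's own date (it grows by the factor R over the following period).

Under the risk-neutral measure, an up-move has probability p* = (R−d)/(u−d) = 0.8310 and values discount at R = 1.31.
Terminal payoffs: V(4,0)=173.0164, V(4,1)=140.1557, V(4,2)=74.8906, V(4,3)=0.0000, V(4,4)=0.0000
  t=3,j=0: stock 46.2828 → up 66.1843 (V=140.1557), down 33.3236 (V=173.0164). Price 111.2287; hedge Δ=-1.0000, bond B=157.5115.
  t=3,j=1: stock 91.9227 → up 131.4494 (V=74.8906), down 66.1843 (V=140.1557). Price 65.5888; hedge Δ=-1.0000, bond B=157.5115.
  t=3,j=2: stock 182.5687 → up 261.0732 (V=0.0000), down 131.4494 (V=74.8906). Price 9.6623; hedge Δ=-0.5778, bond B=115.1419.
  t=3,j=3: stock 362.6017 → up 518.5204 (V=0.0000), down 261.0732 (V=0.0000). Price 0.0000; hedge Δ=0.0000, bond B=0.0000.
  t=2,j=0: stock 64.2816 → up 91.9227 (V=65.5888), down 46.2828 (V=111.2287). Price 55.9561; hedge Δ=-1.0000, bond B=120.2377.
  t=2,j=1: stock 127.6704 → up 182.5687 (V=9.6623), down 91.9227 (V=65.5888). Price 14.5913; hedge Δ=-0.6170, bond B=93.3610.
  t=2,j=2: stock 253.5676 → up 362.6017 (V=0.0000), down 182.5687 (V=9.6623). Price 1.2466; hedge Δ=-0.0537, bond B=14.8554.
  t=1,j=0: stock 89.2800 → up 127.6704 (V=14.5913), down 64.2816 (V=55.9561). Price 16.4752; hedge Δ=-0.6526, bond B=74.7356.
  t=1,j=1: stock 177.3200 → up 253.5676 (V=1.2466), down 127.6704 (V=14.5913). Price 2.6733; hedge Δ=-0.1060, bond B=21.4687.
  t=0,j=0: stock 124.0000 → up 177.3200 (V=2.6733), down 89.2800 (V=16.4752). Price 3.8214; hedge Δ=-0.1568, bond B=23.2607.
As a check, the time-0 holding Δ(0,0)·S0 + B(0,0) comes to 3.8214 — exactly V0.

(0,0): Delta=-0.1568 Bond=23.2607
(1,0): Delta=-0.6526 Bond=74.7356
(1,1): Delta=-0.1060 Bond=21.4687
(2,0): Delta=-1.0000 Bond=120.2377
(2,1): Delta=-0.6170 Bond=93.3610
(2,2): Delta=-0.0537 Bond=14.8554
(3,0): Delta=-1.0000 Bond=157.5115
(3,1): Delta=-1.0000 Bond=157.5115
(3,2): Delta=-0.5778 Bond=115.1419
(3,3): Delta=0.0000 Bond=0.0000
V0=3.8214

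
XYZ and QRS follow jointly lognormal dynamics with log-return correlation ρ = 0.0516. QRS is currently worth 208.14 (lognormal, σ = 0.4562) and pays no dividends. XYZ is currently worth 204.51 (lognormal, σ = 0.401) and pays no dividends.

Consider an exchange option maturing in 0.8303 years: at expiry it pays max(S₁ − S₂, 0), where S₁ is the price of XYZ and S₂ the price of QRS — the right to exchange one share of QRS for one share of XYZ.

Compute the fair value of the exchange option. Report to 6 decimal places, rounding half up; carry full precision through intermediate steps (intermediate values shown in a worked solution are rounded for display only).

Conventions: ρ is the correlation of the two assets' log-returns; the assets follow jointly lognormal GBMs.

exchange price = 42.051231

σ_eff = √(σ₁² + σ₂² − 2ρσ₁σ₂) = √(0.401² + 0.4562² − 2·0.0516·0.401·0.4562) = 0.591642
d₁ = (ln(S₁/S₂) + (q₂ − q₁ + σ_eff²/2)T) / (σ_eff√T) = (ln(204.51/208.14) + (0.0 − 0.0 + 0.175020)·0.8303) / 0.539109 = 0.236919
d₂ = d₁ − σ_eff√T = 0.236919 − 0.539109 = -0.302190
N(d₁) = 0.593640,  N(d₂) = 0.381254
V = S₁·e^{−q₁T}·N(d₁) − S₂·e^{−q₂T}·N(d₂) = 121.405362 − 79.354131 = 42.051231
Key observation: no risk-free rate is needed — with the second asset as numeraire the exchange option is a call on the ratio S₁/S₂, and r cancels out of the value.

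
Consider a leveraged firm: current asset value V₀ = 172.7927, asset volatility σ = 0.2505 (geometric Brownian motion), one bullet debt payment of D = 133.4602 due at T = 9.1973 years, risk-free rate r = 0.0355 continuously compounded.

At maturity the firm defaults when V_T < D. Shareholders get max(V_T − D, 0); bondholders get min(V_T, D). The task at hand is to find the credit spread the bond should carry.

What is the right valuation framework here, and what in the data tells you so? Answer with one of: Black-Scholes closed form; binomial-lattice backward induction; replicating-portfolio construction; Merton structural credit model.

framework: Merton structural credit model

Key observation: the question is about default risk generated by asset-value dynamics against a debt face of 133.4602 — the structural framework prices exactly that.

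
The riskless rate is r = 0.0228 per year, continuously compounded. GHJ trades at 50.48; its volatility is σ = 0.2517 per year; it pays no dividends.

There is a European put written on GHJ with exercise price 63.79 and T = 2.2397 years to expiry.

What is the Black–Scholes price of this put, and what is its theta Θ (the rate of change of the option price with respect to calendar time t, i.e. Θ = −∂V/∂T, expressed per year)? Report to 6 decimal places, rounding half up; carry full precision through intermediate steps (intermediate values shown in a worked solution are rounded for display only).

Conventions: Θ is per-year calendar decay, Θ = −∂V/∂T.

σ√T = 0.2517·√2.2397 = 0.376685
d₁ = (ln(S/K) + (r+σ²/2)T) / (σ√T) = (ln(50.48/63.79) + (0.0228+0.2517²/2)·2.2397) / 0.376685 = (-0.234019 + 0.122011) / 0.376685 = -0.297353
d₂ = d₁ − σ√T = -0.297353 − 0.376685 = -0.674038
e^{−rT} = 0.950217
N(−d₁) = 0.616901,  N(−d₂) = 0.749856
Put price V = K·e^{−rT}·N(−d₂) − S·N(−d₁) = 45.452037 − 31.141185 = 14.310852
φ(d₁) = (1/√(2π))·e^{−d₁²/2} = 0.381689
Θ = −S·φ(d₁)·σ/(2√T) + r·K·e^{−rT}·N(−d₂) = −1.620272 + 1.036306 = -0.583965

price = 14.310852
Θ = -0.583965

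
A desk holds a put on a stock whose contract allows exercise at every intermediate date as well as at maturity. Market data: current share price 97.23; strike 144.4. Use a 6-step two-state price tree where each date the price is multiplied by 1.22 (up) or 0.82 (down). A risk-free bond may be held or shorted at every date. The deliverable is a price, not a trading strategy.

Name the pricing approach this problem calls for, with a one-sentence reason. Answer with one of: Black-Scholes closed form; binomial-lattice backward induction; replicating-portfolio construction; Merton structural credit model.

framework: binomial-lattice backward induction

Key observation: an American put (K = 144.4, S₀ = 97.23) on a 6-date tree has no closed form — the optimal stopping decision is embedded and must be resolved recursively from expiry.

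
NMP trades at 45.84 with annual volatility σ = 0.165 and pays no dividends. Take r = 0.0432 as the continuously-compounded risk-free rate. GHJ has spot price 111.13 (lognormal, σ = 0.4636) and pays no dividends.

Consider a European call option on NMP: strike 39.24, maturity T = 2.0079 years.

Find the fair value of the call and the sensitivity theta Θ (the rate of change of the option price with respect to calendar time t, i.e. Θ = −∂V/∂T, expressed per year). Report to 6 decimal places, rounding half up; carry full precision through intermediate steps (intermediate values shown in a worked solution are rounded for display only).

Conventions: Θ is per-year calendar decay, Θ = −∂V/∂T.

σ√T = 0.165·√2.0079 = 0.233806
d₁ = (ln(S/K) + (r+σ²/2)T) / (σ√T) = (ln(45.84/39.24) + (0.0432+0.165²/2)·2.0079) / 0.233806 = (0.155460 + 0.114074) / 0.233806 = 1.152813
d₂ = d₁ − σ√T = 1.152813 − 0.233806 = 0.919008
e^{−rT} = 0.916914
N(d₁) = 0.875506,  N(d₂) = 0.820954
Call price V = S·N(d₁) − K·e^{−rT}·N(d₂) = 40.133218 − 29.537700 = 10.595517
φ(d₁) = (1/√(2π))·e^{−d₁²/2} = 0.205270
Θ = −S·φ(d₁)·σ/(2√T) − r·K·e^{−rT}·N(d₂) = −0.547840 − 1.276029 = -1.823868

price = 10.595517
Θ = -1.823868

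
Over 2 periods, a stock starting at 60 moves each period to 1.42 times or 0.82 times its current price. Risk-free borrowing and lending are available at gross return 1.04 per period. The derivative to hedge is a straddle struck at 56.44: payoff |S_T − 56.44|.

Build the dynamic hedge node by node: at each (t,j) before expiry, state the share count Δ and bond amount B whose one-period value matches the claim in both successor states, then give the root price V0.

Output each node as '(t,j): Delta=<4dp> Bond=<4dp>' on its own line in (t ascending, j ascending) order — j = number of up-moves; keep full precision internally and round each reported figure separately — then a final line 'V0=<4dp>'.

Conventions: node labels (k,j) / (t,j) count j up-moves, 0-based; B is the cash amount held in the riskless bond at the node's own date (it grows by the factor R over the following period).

Under the risk-neutral measure, an up-move has probability p* = (R−d)/(u−d) = 0.3667 and values discount at R = 1.04.
Expiry values: V(2,0)=16.0960, V(2,1)=13.4240, V(2,2)=64.5440
  t=1,j=0: stock 49.2000 → up 69.8640 (V=13.4240), down 40.3440 (V=16.0960). Price 14.5349; hedge Δ=-0.0905, bond B=18.9882.
  t=1,j=1: stock 85.2000 → up 120.9840 (V=64.5440), down 69.8640 (V=13.4240). Price 30.9308; hedge Δ=1.0000, bond B=-54.2692.
  t=0,j=0: stock 60.0000 → up 85.2000 (V=30.9308), down 49.2000 (V=14.5349). Price 19.7564; hedge Δ=0.4554, bond B=-7.5701.
Check: Δ(0,0)·S0 + B(0,0) = 19.7564 = V0.

(0,0): Delta=0.4554 Bond=-7.5701
(1,0): Delta=-0.0905 Bond=18.9882
(1,1): Delta=1.0000 Bond=-54.2692
V0=19.7564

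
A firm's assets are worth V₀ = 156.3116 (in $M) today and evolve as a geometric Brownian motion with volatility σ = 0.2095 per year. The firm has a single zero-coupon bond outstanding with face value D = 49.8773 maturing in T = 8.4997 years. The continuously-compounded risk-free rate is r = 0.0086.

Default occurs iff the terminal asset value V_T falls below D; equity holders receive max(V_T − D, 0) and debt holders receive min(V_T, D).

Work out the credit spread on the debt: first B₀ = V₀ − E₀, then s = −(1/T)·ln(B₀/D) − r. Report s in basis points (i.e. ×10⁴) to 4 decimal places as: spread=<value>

With assets at 156.3116 and a single debt payment of 49.8773 at 8.4997 years:
d₁ = [ln(V₀/D) + (r + σ²/2)T] / (σ√T)
   = [ln(156.3116/49.8773) + (0.0086 + 0.5·0.2095²)·8.4997] / (0.2095·√8.4997)
   = [1.142285 + 0.259624] / 0.610781 = 2.295273
d₂ = d₁ − σ√T = 2.295273 − 0.610781 = 1.684491
N(d₁) = 0.989141,  N(d₂) = 0.953957,  e^(−rT) = 0.929510
E₀ = V₀·N(d₁) − D·e^(−rT)·N(d₂)
   = 156.3116·0.989141 − 49.8773·0.929510·0.953957 = 110.387427
B₀ = V₀ − E₀ = 156.3116 − 110.387427 = 45.924173
spread = −(1/T)·ln(B₀/D) − r = −(1/8.4997)·ln(45.924173/49.8773) − 0.0086 = 0.00111497
in basis points: 0.00111497 × 10⁴ = 11.1497 bp

spread=11.1497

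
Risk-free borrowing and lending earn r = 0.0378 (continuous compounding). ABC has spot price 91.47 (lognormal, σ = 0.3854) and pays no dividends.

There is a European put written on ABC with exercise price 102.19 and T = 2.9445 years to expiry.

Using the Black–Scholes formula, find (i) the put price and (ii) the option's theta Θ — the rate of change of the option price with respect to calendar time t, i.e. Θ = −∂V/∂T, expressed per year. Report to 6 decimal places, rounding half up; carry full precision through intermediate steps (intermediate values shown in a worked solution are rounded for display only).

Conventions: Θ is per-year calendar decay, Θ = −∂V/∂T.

price = 23.672474
Θ = -1.704258

σ√T = 0.3854·√2.9445 = 0.661329
d₁ = (ln(S/K) + (r+σ²/2)T) / (σ√T) = (ln(91.47/102.19) + (0.0378+0.3854²/2)·2.9445) / 0.661329 = (-0.110823 + 0.329980) / 0.661329 = 0.331389
d₂ = d₁ − σ√T = 0.331389 − 0.661329 = -0.329940
e^{−rT} = 0.894668
N(−d₁) = 0.370175,  N(−d₂) = 0.629277
Put price V = K·e^{−rT}·N(−d₂) − S·N(−d₁) = 57.532404 − 33.859930 = 23.672474
φ(d₁) = (1/√(2π))·e^{−d₁²/2} = 0.377627
Θ = −S·φ(d₁)·σ/(2√T) + r·K·e^{−rT}·N(−d₂) = −3.878983 + 2.174725 = -1.704258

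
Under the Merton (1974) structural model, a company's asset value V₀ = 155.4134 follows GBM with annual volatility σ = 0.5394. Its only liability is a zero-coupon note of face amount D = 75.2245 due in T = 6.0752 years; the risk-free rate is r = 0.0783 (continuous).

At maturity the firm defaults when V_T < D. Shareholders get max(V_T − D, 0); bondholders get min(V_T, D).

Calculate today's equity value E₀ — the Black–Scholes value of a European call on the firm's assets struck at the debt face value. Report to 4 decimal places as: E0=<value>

E0=118.5505

Equity is a call on the firm's assets struck at D = 75.2245:
d₁ = [ln(V₀/D) + (r + σ²/2)T] / (σ√T)
   = [ln(155.4134/75.2245) + (0.0783 + 0.5·0.5394²)·6.0752] / (0.5394·√6.0752)
   = [0.725612 + 1.359485] / 1.329509 = 1.568321
d₂ = d₁ − σ√T = 1.568321 − 1.329509 = 0.238812
N(d₁) = 0.941597,  N(d₂) = 0.594374,  e^(−rT) = 0.621457
E₀ = V₀·N(d₁) − D·e^(−rT)·N(d₂)
   = 155.4134·0.941597 − 75.2245·0.621457·0.594374 = 118.550478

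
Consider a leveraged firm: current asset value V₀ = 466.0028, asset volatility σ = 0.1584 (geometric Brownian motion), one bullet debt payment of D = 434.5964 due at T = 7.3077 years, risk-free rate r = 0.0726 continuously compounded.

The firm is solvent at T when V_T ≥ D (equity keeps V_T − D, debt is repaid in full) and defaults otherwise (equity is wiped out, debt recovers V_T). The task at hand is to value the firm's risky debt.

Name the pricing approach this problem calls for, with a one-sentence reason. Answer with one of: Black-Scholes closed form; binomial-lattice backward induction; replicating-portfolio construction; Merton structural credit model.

framework: Merton structural credit model

Key observation: assets follow a GBM and default happens iff V_T < 434.5964; valuing claims on that split (equity as a call, risky debt as the residual) is the structural model's definition.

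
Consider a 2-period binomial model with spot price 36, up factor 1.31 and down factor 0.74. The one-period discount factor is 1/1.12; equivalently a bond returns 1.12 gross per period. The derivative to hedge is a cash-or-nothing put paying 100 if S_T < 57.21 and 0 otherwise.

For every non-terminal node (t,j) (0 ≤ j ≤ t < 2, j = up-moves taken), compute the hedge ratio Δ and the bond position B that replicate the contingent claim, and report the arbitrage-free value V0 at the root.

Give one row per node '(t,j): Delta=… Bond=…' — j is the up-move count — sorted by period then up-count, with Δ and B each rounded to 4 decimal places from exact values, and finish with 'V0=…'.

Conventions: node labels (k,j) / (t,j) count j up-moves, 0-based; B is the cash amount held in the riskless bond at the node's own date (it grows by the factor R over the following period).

Since d<R<u, set p* = (R−d)/(u−d) = 0.6667; price each node as the discounted p*-expectation of its children.
Expiry values: V(2,0)=100.0000, V(2,1)=100.0000, V(2,2)=0.0000
  t=1,j=0: stock 26.6400 → up 34.8984 (V=100.0000), down 19.7136 (V=100.0000). Price 89.2857; hedge Δ=0.0000, bond B=89.2857.
  t=1,j=1: stock 47.1600 → up 61.7796 (V=0.0000), down 34.8984 (V=100.0000). Price 29.7619; hedge Δ=-3.7201, bond B=205.2005.
  t=0,j=0: stock 36.0000 → up 47.1600 (V=29.7619), down 26.6400 (V=89.2857). Price 44.2885; hedge Δ=-2.9008, bond B=148.7163.
As a check, the time-0 holding Δ(0,0)·S0 + B(0,0) comes to 44.2885 — exactly V0.

(0,0): Delta=-2.9008 Bond=148.7163
(1,0): Delta=0.0000 Bond=89.2857
(1,1): Delta=-3.7201 Bond=205.2005
V0=44.2885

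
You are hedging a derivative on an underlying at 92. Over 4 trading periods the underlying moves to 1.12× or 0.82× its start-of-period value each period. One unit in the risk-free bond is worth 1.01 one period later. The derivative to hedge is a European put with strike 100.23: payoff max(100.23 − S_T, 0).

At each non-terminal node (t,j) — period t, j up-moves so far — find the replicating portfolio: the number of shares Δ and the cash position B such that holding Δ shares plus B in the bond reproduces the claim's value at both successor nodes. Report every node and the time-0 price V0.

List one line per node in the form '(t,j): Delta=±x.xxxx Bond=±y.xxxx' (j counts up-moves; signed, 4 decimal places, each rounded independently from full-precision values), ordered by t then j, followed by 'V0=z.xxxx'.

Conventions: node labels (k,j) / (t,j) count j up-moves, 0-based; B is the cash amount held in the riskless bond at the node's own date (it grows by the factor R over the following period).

Since d<R<u, set p* = (R−d)/(u−d) = 0.6333; price each node as the discounted p*-expectation of its children.
Payoffs at expiry: V(4,0)=58.6348, V(4,1)=43.4170, V(4,2)=22.6318, V(4,3)=0.0000, V(4,4)=0.0000
(3,0): S=50.7259. Δ = (V_up−V_dn)/(S_up−S_dn) = (43.4170−58.6348)/(56.8130−41.5952) = -1.0000. V = [p*·43.4170 + (1−p*)·58.6348]/1.01 = 48.5118. B = V − Δ·S = 99.2376.
(3,1): S=69.2841. Δ = (V_up−V_dn)/(S_up−S_dn) = (22.6318−43.4170)/(77.5982−56.8130) = -1.0000. V = [p*·22.6318 + (1−p*)·43.4170]/1.01 = 29.9535. B = V − Δ·S = 99.2376.
(3,2): S=94.6319. Δ = (V_up−V_dn)/(S_up−S_dn) = (0.0000−22.6318)/(105.9878−77.5982) = -0.7972. V = [p*·0.0000 + (1−p*)·22.6318]/1.01 = 8.2162. B = V − Δ·S = 83.6555.
(3,3): S=129.2534. Δ = (V_up−V_dn)/(S_up−S_dn) = (0.0000−0.0000)/(144.7638−105.9878) = 0.0000. V = [p*·0.0000 + (1−p*)·0.0000]/1.01 = 0.0000. B = V − Δ·S = 0.0000.
(2,0): S=61.8608. Δ = (V_up−V_dn)/(S_up−S_dn) = (29.9535−48.5118)/(69.2841−50.7259) = -1.0000. V = [p*·29.9535 + (1−p*)·48.5118]/1.01 = 36.3943. B = V − Δ·S = 98.2551.
(2,1): S=84.4928. Δ = (V_up−V_dn)/(S_up−S_dn) = (8.2162−29.9535)/(94.6319−69.2841) = -0.8576. V = [p*·8.2162 + (1−p*)·29.9535]/1.01 = 16.0263. B = V − Δ·S = 88.4841.
(2,2): S=115.4048. Δ = (V_up−V_dn)/(S_up−S_dn) = (0.0000−8.2162)/(129.2534−94.6319) = -0.2373. V = [p*·0.0000 + (1−p*)·8.2162]/1.01 = 2.9828. B = V − Δ·S = 30.3700.
(1,0): S=75.4400. Δ = (V_up−V_dn)/(S_up−S_dn) = (16.0263−36.3943)/(84.4928−61.8608) = -0.9000. V = [p*·16.0263 + (1−p*)·36.3943]/1.01 = 23.2619. B = V − Δ·S = 91.1553.
(1,1): S=103.0400. Δ = (V_up−V_dn)/(S_up−S_dn) = (2.9828−16.0263)/(115.4048−84.4928) = -0.4220. V = [p*·2.9828 + (1−p*)·16.0263]/1.01 = 7.6885. B = V − Δ·S = 51.1668.
(0,0): S=92.0000. Δ = (V_up−V_dn)/(S_up−S_dn) = (7.6885−23.2619)/(103.0400−75.4400) = -0.5643. V = [p*·7.6885 + (1−p*)·23.2619]/1.01 = 13.2661. B = V − Δ·S = 65.1775.
Verification: the root portfolio costs Δ(0,0)·S0 + B(0,0) = 13.2661, matching V0.

(0,0): Delta=-0.5643 Bond=65.1775
(1,0): Delta=-0.9000 Bond=91.1553
(1,1): Delta=-0.4220 Bond=51.1668
(2,0): Delta=-1.0000 Bond=98.2551
(2,1): Delta=-0.8576 Bond=88.4841
(2,2): Delta=-0.2373 Bond=30.3700
(3,0): Delta=-1.0000 Bond=99.2376
(3,1): Delta=-1.0000 Bond=99.2376
(3,2): Delta=-0.7972 Bond=83.6555
(3,3): Delta=0.0000 Bond=0.0000
V0=13.2661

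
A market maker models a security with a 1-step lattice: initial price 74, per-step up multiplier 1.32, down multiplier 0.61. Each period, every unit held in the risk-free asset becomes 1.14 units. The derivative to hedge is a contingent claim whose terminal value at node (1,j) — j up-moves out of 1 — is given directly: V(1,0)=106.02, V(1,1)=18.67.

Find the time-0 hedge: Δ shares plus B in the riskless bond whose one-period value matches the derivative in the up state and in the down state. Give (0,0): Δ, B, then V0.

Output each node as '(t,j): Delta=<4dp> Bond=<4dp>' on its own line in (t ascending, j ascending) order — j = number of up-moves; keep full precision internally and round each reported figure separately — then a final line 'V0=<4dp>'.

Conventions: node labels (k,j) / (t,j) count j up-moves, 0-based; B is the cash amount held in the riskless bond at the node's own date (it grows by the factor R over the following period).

The replicating-portfolio and risk-neutral prices coincide; use p* = (1.14−0.61)/(1.32−0.61) = 0.7465 for the latter.
Payoffs at expiry: V(1,0)=106.0200, V(1,1)=18.6700
  t=0,j=0: stock 74.0000 → up 97.6800 (V=18.6700), down 45.1400 (V=106.0200). Price 35.8027; hedge Δ=-1.6625, bond B=158.8309.
Verification: the root portfolio costs Δ(0,0)·S0 + B(0,0) = 35.8027, matching V0.

(0,0): Delta=-1.6625 Bond=158.8309
V0=35.8027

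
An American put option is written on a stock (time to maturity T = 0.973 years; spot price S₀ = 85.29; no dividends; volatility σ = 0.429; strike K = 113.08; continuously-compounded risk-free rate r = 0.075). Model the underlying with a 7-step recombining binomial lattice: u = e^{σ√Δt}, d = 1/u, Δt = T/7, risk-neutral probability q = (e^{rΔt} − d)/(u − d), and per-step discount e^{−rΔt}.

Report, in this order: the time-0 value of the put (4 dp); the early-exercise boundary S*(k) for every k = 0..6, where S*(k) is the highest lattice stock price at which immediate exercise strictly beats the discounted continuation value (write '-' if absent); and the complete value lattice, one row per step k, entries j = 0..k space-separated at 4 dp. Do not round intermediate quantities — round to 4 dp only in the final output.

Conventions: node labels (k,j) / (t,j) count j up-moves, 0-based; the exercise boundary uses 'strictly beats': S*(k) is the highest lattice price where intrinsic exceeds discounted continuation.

price = 30.5493
boundary = - 72.6835 61.9403 72.6835 61.9403 72.6835 85.2900
tree:
30.5493
40.3965 21.0608
51.1397 29.7138 12.6001
60.2949 40.3965 19.3474 5.9214
68.0969 51.1397 28.6338 10.1981 1.6444
74.7458 60.2949 40.3965 17.1326 3.2755 0.0000
80.4119 68.0969 51.1397 27.7900 6.5247 0.0000 0.0000
85.2405 74.7458 60.2949 40.3965 12.9970 0.0000 0.0000 0.0000

Δt=0.13900, u=1.17344, d=0.85219, q=0.49272, disc=e^(-rΔt)=0.98963
k=7 terminal: V=max(K-S,0) → 85.2405 74.7458 60.2949 40.3965 12.9970 0.0000 0.0000 0.0000
k=6: j=0 S=32.6681 intr=80.4119 cont=79.2391 V=80.4119[EX]; j=1 S=44.9831 intr=68.0969 cont=66.9242 V=68.0969[EX]; j=2 S=61.9403 intr=51.1397 cont=49.9669 V=51.1397[EX]; j=3 S=85.2900 intr=27.7900 cont=26.6173 V=27.7900[EX]; j=4 S=117.4418 intr=0.0000 cont=6.5247 V=6.5247[hold]; j=5 S=161.7138 intr=0.0000 cont=0.0000 V=0.0000[hold]; j=6 S=222.6752 intr=0.0000 cont=0.0000 V=0.0000[hold]  S*(6)=85.2900
k=5: j=0 S=38.3342 intr=74.7458 cont=73.5730 V=74.7458[EX]; j=1 S=52.7851 intr=60.2949 cont=59.1222 V=60.2949[EX]; j=2 S=72.6835 intr=40.3965 cont=39.2238 V=40.3965[EX]; j=3 S=100.0830 intr=12.9970 cont=17.1326 V=17.1326[hold]; j=4 S=137.8113 intr=0.0000 cont=3.2755 V=3.2755[hold]; j=5 S=189.7621 intr=0.0000 cont=0.0000 V=0.0000[hold]  S*(5)=72.6835
k=4: j=0 S=44.9831 intr=68.0969 cont=66.9242 V=68.0969[EX]; j=1 S=61.9403 intr=51.1397 cont=49.9669 V=51.1397[EX]; j=2 S=85.2900 intr=27.7900 cont=28.6338 V=28.6338[hold]; j=3 S=117.4418 intr=0.0000 cont=10.1981 V=10.1981[hold]; j=4 S=161.7138 intr=0.0000 cont=1.6444 V=1.6444[hold]  S*(4)=61.9403
k=3: j=0 S=52.7851 intr=60.2949 cont=59.1222 V=60.2949[EX]; j=1 S=72.6835 intr=40.3965 cont=39.6352 V=40.3965[EX]; j=2 S=100.0830 intr=12.9970 cont=19.3474 V=19.3474[hold]; j=3 S=137.8113 intr=0.0000 cont=5.9214 V=5.9214[hold]  S*(3)=72.6835
k=2: j=0 S=61.9403 intr=51.1397 cont=49.9669 V=51.1397[EX]; j=1 S=85.2900 intr=27.7900 cont=29.7138 V=29.7138[hold]; j=2 S=117.4418 intr=0.0000 cont=12.6001 V=12.6001[hold]  S*(2)=61.9403
k=1: j=0 S=72.6835 intr=40.3965 cont=40.1618 V=40.3965[EX]; j=1 S=100.0830 intr=12.9970 cont=21.0608 V=21.0608[hold]  S*(1)=72.6835
k=0: j=0 S=85.2900 intr=27.7900 cont=30.5493 V=30.5493[hold]  S*(0)=-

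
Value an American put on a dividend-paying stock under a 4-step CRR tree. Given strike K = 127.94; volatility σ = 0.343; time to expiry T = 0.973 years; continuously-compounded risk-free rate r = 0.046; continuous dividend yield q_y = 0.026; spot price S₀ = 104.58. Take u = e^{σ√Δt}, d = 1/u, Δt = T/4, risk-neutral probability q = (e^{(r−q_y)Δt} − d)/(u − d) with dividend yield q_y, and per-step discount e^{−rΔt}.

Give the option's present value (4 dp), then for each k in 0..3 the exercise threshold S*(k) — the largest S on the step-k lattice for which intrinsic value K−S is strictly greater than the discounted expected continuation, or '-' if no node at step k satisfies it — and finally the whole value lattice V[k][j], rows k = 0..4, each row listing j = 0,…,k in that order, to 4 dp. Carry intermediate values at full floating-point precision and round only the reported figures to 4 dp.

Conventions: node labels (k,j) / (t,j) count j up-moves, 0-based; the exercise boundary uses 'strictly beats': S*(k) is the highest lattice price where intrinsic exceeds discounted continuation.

price = 28.7900
boundary = - - 74.5608 88.3038
tree:
28.7900
40.1803 16.7423
53.3792 26.3820 6.3646
64.9834 39.6362 12.1933 0.0000
74.7816 53.3792 23.3600 0.0000 0.0000

params: Δt=0.24325 u=1.18432 d=0.84437 q=0.47215 e^(-rΔt)=0.98887
t_4 payoffs: 74.7816 53.3792 23.3600 0.0000 0.0000
t_3: node(3,0) S=62.9566 payoff=64.9834 vs cont=63.9567 → 64.9834 [stop]  node(3,1) S=88.3038 payoff=39.6362 vs cont=38.7693 → 39.6362 [stop]  node(3,2) S=123.8562 payoff=4.0838 vs cont=12.1933 → 12.1933 [wait]  node(3,3) S=173.7225 payoff=0.0000 vs cont=0.0000 → 0.0000 [wait]  ⇒ S*(3)=88.3038
t_2: node(2,0) S=74.5608 payoff=53.3792 vs cont=52.4257 → 53.3792 [stop]  node(2,1) S=104.5800 payoff=23.3600 vs cont=26.3820 → 26.3820 [wait]  node(2,2) S=146.6854 payoff=0.0000 vs cont=6.3646 → 6.3646 [wait]  ⇒ S*(2)=74.5608
t_1: node(1,0) S=88.3038 payoff=39.6362 vs cont=40.1803 → 40.1803 [wait]  node(1,1) S=123.8562 payoff=4.0838 vs cont=16.7423 → 16.7423 [wait]  ⇒ S*(1)=-
t_0: node(0,0) S=104.5800 payoff=23.3600 vs cont=28.7900 → 28.7900 [wait]  ⇒ S*(0)=-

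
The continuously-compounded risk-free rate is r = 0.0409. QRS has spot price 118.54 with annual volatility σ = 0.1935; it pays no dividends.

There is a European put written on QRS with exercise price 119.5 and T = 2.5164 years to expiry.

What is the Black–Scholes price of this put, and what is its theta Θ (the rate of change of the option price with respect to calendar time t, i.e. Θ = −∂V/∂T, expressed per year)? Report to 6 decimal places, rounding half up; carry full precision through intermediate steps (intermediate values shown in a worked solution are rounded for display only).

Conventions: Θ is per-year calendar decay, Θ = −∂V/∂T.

σ√T = 0.1935·√2.5164 = 0.306952
d₁ = (ln(S/K) + (r+σ²/2)T) / (σ√T) = (ln(118.54/119.5) + (0.0409+0.1935²/2)·2.5164) / 0.306952 = (-0.008066 + 0.150031) / 0.306952 = 0.462498
d₂ = d₁ − σ√T = 0.462498 − 0.306952 = 0.155545
e^{−rT} = 0.902198
N(−d₁) = 0.321862,  N(−d₂) = 0.438196
Put price V = K·e^{−rT}·N(−d₂) − S·N(−d₁) = 47.243067 − 38.153551 = 9.089516
φ(d₁) = (1/√(2π))·e^{−d₁²/2} = 0.358477
Θ = −S·φ(d₁)·σ/(2√T) + r·K·e^{−rT}·N(−d₂) = −2.591716 + 1.932241 = -0.659475

price = 9.089516
Θ = -0.659475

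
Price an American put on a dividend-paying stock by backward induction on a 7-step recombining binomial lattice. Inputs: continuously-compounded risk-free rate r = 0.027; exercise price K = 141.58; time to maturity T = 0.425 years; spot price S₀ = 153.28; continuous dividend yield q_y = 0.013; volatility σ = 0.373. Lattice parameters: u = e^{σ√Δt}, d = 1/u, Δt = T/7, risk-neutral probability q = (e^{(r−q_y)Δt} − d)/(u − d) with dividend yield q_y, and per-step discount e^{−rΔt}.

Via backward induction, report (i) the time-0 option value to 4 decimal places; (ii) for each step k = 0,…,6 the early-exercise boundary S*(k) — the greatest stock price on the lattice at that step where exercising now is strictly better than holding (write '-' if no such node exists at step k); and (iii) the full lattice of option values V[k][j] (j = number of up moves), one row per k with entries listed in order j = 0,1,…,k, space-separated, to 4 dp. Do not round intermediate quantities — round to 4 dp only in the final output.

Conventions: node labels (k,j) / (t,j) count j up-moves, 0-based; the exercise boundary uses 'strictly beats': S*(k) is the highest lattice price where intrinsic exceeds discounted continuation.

params: Δt=0.06071 u=1.09626 d=0.91219 q=0.48166 e^(-rΔt)=0.99836
t_7 payoffs: 61.0275 44.7724 25.2371 1.7597 0.0000 0.0000 0.0000 0.0000
t_6: node(6,0) S=88.3068 payoff=53.2732 vs cont=53.1110 → 53.2732 [stop]  node(6,1) S=106.1267 payoff=35.4533 vs cont=35.3051 → 35.4533 [stop]  node(6,2) S=127.5425 payoff=14.0375 vs cont=13.9062 → 14.0375 [stop]  node(6,3) S=153.2800 payoff=0.0000 vs cont=0.9106 → 0.9106 [wait]  node(6,4) S=184.2112 payoff=0.0000 vs cont=0.0000 → 0.0000 [wait]  node(6,5) S=221.3841 payoff=0.0000 vs cont=0.0000 → 0.0000 [wait]  node(6,6) S=266.0583 payoff=0.0000 vs cont=0.0000 → 0.0000 [wait]  ⇒ S*(6)=127.5425
t_5: node(5,0) S=96.8076 payoff=44.7724 vs cont=44.6169 → 44.7724 [stop]  node(5,1) S=116.3429 payoff=25.2371 vs cont=25.0970 → 25.2371 [stop]  node(5,2) S=139.8203 payoff=1.7597 vs cont=7.7022 → 7.7022 [wait]  node(5,3) S=168.0354 payoff=0.0000 vs cont=0.4712 → 0.4712 [wait]  node(5,4) S=201.9441 payoff=0.0000 vs cont=0.0000 → 0.0000 [wait]  node(5,5) S=242.6954 payoff=0.0000 vs cont=0.0000 → 0.0000 [wait]  ⇒ S*(5)=116.3429
t_4: node(4,0) S=106.1267 payoff=35.4533 vs cont=35.3051 → 35.4533 [stop]  node(4,1) S=127.5425 payoff=14.0375 vs cont=16.7638 → 16.7638 [wait]  node(4,2) S=153.2800 payoff=0.0000 vs cont=4.2124 → 4.2124 [wait]  node(4,3) S=184.2112 payoff=0.0000 vs cont=0.2439 → 0.2439 [wait]  node(4,4) S=221.3841 payoff=0.0000 vs cont=0.0000 → 0.0000 [wait]  ⇒ S*(4)=106.1267
t_3: node(3,0) S=116.3429 payoff=25.2371 vs cont=26.4080 → 26.4080 [wait]  node(3,1) S=139.8203 payoff=1.7597 vs cont=10.7007 → 10.7007 [wait]  node(3,2) S=168.0354 payoff=0.0000 vs cont=2.2972 → 2.2972 [wait]  node(3,3) S=201.9441 payoff=0.0000 vs cont=0.1262 → 0.1262 [wait]  ⇒ S*(3)=-
t_2: node(2,0) S=127.5425 payoff=14.0375 vs cont=18.8116 → 18.8116 [wait]  node(2,1) S=153.2800 payoff=0.0000 vs cont=6.6422 → 6.6422 [wait]  node(2,2) S=184.2112 payoff=0.0000 vs cont=1.2494 → 1.2494 [wait]  ⇒ S*(2)=-
t_1: node(1,0) S=139.8203 payoff=1.7597 vs cont=12.9289 → 12.9289 [wait]  node(1,1) S=168.0354 payoff=0.0000 vs cont=4.0381 → 4.0381 [wait]  ⇒ S*(1)=-
t_0: node(0,0) S=153.2800 payoff=0.0000 vs cont=8.6324 → 8.6324 [wait]  ⇒ S*(0)=-

price = 8.6324
boundary = - - - - 106.1267 116.3429 127.5425
tree:
8.6324
12.9289 4.0381
18.8116 6.6422 1.2494
26.4080 10.7007 2.2972 0.1262
35.4533 16.7638 4.2124 0.2439 0.0000
44.7724 25.2371 7.7022 0.4712 0.0000 0.0000
53.2732 35.4533 14.0375 0.9106 0.0000 0.0000 0.0000
61.0275 44.7724 25.2371 1.7597 0.0000 0.0000 0.0000 0.0000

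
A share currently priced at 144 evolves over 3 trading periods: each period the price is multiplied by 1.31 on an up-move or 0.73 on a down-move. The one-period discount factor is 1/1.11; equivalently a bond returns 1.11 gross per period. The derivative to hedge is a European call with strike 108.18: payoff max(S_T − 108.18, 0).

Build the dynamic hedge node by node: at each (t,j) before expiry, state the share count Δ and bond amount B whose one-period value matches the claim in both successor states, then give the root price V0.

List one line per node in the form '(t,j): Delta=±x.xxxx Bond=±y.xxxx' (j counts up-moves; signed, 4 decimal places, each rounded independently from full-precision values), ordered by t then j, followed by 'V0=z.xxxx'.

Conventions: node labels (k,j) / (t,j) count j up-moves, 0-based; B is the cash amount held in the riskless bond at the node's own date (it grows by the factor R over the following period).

Since d<R<u, set p* = (R−d)/(u−d) = 0.6552; price each node as the discounted p*-expectation of its children.
Terminal payoffs: V(3,0)=0.0000, V(3,1)=0.0000, V(3,2)=72.2164, V(3,3)=215.5451
Node (2,0) S=76.7376: V=(p*·0.0000+(1−p*)·0.0000)/1.11=0.0000; Δ=(0.0000−0.0000)/(100.5263−56.0184)=0.0000; B=V−Δ·S=0.0000
Node (2,1) S=137.7072: V=(p*·72.2164+(1−p*)·0.0000)/1.11=42.6254; Δ=(72.2164−0.0000)/(180.3964−100.5263)=0.9042; B=V−Δ·S=-81.8857
Node (2,2) S=247.1184: V=(p*·215.5451+(1−p*)·72.2164)/1.11=149.6589; Δ=(215.5451−72.2164)/(323.7251−180.3964)=1.0000; B=V−Δ·S=-97.4595
Node (1,0) S=105.1200: V=(p*·42.6254+(1−p*)·0.0000)/1.11=25.1595; Δ=(42.6254−0.0000)/(137.7072−76.7376)=0.6991; B=V−Δ·S=-48.3326
Node (1,1) S=188.6400: V=(p*·149.6589+(1−p*)·42.6254)/1.11=101.5773; Δ=(149.6589−42.6254)/(247.1184−137.7072)=0.9783; B=V−Δ·S=-82.9632
Node (0,0) S=144.0000: V=(p*·101.5773+(1−p*)·25.1595)/1.11=67.7715; Δ=(101.5773−25.1595)/(188.6400−105.1200)=0.9150; B=V−Δ·S=-63.9835
Check: Δ(0,0)·S0 + B(0,0) = 67.7715 = V0.

(0,0): Delta=0.9150 Bond=-63.9835
(1,0): Delta=0.6991 Bond=-48.3326
(1,1): Delta=0.9783 Bond=-82.9632
(2,0): Delta=0.0000 Bond=0.0000
(2,1): Delta=0.9042 Bond=-81.8857
(2,2): Delta=1.0000 Bond=-97.4595
V0=67.7715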